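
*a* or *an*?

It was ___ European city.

The indefinite article is chosen by the initial *sound* of the following word, not its spelling.
*European* begins with the sound /jʊ/ (eu pronounced /jʊ/) — a consonant sound.
So the article is *a*: It was a European city.

a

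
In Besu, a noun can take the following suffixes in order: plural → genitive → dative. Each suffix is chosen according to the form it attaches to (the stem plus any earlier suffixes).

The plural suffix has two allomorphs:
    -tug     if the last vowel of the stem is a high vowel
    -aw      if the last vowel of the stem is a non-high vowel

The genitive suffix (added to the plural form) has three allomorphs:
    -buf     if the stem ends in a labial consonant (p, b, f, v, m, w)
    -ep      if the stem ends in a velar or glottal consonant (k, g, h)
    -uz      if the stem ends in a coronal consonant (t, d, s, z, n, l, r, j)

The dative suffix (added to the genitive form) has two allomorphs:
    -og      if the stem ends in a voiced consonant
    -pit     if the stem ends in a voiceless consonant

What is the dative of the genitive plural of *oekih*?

oekihtugeppit

*oekih* — last vowel /i/ (a high vowel) → -tug → *oekihtug*.
The final consonant of the plural form *oekihtug* is /g/, which is velar/glottal, so the genitive suffix is -ep, giving *oekihtugep*.
Since the final consonant of the genitive form *oekihtugep* is /p/ (voiceless), it takes -pit, giving *oekihtugeppit*.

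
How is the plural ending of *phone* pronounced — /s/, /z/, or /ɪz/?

/z/

The stem *phone* ends in a voiced non-sibilant sound.
The plural suffix surfaces as /ɪz/ after sibilants, /s/ after other voiceless consonants, and /z/ after other voiced sounds.
So the plural -s on *phone* is pronounced /z/.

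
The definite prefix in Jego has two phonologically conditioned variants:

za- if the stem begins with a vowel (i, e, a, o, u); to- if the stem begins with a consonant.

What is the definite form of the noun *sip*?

tosip

The first sound of *sip* is /s/, which is a consonant, so the prefix is to-, giving *tosip*.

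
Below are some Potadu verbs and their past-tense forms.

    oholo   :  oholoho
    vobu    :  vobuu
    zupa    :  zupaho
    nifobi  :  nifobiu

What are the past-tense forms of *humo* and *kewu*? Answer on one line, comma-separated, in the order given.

humoho, kewuu

The pattern is height harmony: -u when the last vowel of the stem is a high vowel (*vobu*, *nifobi*); -ho when the last vowel of the stem is a non-high vowel (*oholo*, *zupa*).
*humo*: last vowel = /o/, a non-high vowel → -ho → *humoho*.
*kewu* — last vowel /u/ (a high vowel) → -u → *kewuu*.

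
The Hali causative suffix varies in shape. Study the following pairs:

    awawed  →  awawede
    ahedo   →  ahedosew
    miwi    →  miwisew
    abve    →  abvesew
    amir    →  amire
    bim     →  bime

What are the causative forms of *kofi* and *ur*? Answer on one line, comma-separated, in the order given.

The pattern is consonant vs. vowel: -e when the stem ends in a consonant (*awawed*, *amir*, *bim*); -sew when the stem ends in a vowel (*ahedo*, *miwi*, *abve*).
The final sound of *kofi* is /i/, which is a vowel, so the suffix is -sew, giving *kofisew*.
Since the final sound of *ur* is /r/ (a consonant), it takes -e, giving *ure*.

kofisew, ure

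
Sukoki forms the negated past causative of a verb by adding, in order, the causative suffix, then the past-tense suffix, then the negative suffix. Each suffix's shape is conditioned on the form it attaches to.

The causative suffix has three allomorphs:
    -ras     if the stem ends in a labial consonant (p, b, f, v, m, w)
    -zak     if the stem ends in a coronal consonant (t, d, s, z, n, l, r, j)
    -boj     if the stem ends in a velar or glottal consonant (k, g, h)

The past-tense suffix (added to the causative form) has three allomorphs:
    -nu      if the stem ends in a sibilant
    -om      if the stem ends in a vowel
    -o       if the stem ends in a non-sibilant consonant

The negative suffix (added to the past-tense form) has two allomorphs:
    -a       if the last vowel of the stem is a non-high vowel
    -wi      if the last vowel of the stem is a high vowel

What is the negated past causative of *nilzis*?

nilziszakoa

*nilzis*: final consonant = /s/, coronal → -zak → *nilziszak*.
The causative form *nilziszak* — final sound /k/ (a non-sibilant consonant) → -o → *nilziszako*.
Since the last vowel of the past-tense form *nilziszako* is /o/ (a non-high vowel), it takes -a, giving *nilziszakoa*.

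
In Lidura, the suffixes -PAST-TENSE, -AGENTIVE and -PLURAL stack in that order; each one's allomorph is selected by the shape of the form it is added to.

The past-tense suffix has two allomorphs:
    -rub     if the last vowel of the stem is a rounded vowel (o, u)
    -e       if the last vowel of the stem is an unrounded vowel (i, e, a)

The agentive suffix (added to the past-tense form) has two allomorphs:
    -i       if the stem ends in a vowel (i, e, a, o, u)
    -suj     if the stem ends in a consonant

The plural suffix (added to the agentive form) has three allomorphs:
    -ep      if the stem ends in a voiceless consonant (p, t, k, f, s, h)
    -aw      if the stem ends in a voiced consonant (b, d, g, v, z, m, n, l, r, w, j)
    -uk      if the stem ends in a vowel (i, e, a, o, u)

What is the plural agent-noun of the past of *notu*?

*notu*: last vowel = /u/, a rounded vowel → -rub → *noturub*.
The past-tense form *noturub* — final sound /b/ (a consonant) → -suj → *noturubsuj*.
The final sound of the agentive form *noturubsuj* is /j/, which is a voiced consonant, so the plural suffix is -aw, giving *noturubsujaw*.

noturubsujaw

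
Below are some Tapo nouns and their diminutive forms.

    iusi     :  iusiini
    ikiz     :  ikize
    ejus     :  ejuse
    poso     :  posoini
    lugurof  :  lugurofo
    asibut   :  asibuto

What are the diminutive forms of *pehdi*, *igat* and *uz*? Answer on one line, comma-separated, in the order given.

pehdiini, igato, uze

Looking at the final sound of each stem: -e when the stem ends in a sibilant (*ikiz*, *ejus*); -o when the stem ends in a non-sibilant consonant (*lugurof*, *asibut*); -ini when the stem ends in a vowel (*iusi*, *poso*).
*pehdi* — final sound /i/ (a vowel) → -ini → *pehdiini*.
Since the final sound of *igat* is /t/ (a non-sibilant consonant), it takes -o, giving *igato*.
Since the final sound of *uz* is /z/ (a sibilant), it takes -e, giving *uze*.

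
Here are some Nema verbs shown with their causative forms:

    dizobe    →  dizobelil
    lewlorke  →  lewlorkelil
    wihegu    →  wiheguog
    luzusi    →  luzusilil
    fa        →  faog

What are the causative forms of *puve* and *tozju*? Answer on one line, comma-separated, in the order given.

The alternation tracks the last vowel of the stem — -lil when the last vowel of the stem is a front vowel (*dizobe*, *lewlorke*, *luzusi*); -og when the last vowel of the stem is a back vowel (*wihegu*, *fa*).
*puve* — last vowel /e/ (a front vowel) → -lil → *puvelil*.
The last vowel of *tozju* is /u/, which is a back vowel, so the suffix is -og, giving *tozjuog*.

puvelil, tozjuog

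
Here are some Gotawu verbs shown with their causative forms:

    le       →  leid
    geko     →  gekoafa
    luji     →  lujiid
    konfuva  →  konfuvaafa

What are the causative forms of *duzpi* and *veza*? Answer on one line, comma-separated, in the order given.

duzpiid, vezaafa

The pattern is front/back vowel harmony: -id when the last vowel of the stem is a front vowel (*le*, *luji*); -afa when the last vowel of the stem is a back vowel (*geko*, *konfuva*).
*duzpi*: last vowel = /i/, a front vowel → -id → *duzpiid*.
Since the last vowel of *veza* is /a/ (a back vowel), it takes -afa, giving *vezaafa*.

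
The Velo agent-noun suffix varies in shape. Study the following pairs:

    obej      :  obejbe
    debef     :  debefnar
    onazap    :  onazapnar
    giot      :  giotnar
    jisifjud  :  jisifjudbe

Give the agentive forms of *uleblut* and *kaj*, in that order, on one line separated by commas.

The alternation tracks the final consonant of the stem — -nar when the stem ends in a voiceless consonant (*debef*, *onazap*, *giot*); -be when the stem ends in a voiced consonant (*obej*, *jisifjud*).
*uleblut*: final consonant = /t/, voiceless → -nar → *uleblutnar*.
The final consonant of *kaj* is /j/, which is voiced, so the suffix is -be, giving *kajbe*.

uleblutnar, kajbe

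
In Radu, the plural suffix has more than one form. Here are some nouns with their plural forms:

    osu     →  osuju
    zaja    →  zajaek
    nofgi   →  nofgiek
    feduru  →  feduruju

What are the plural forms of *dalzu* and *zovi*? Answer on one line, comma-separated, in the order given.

Looking at the last vowel of each stem: -ju when the last vowel of the stem is a rounded vowel (*osu*, *feduru*); -ek when the last vowel of the stem is an unrounded vowel (*zaja*, *nofgi*).
*dalzu*: last vowel = /u/, a rounded vowel → -ju → *dalzuju*.
Since the last vowel of *zovi* is /i/ (an unrounded vowel), it takes -ek, giving *zoviek*.

dalzuju, zoviek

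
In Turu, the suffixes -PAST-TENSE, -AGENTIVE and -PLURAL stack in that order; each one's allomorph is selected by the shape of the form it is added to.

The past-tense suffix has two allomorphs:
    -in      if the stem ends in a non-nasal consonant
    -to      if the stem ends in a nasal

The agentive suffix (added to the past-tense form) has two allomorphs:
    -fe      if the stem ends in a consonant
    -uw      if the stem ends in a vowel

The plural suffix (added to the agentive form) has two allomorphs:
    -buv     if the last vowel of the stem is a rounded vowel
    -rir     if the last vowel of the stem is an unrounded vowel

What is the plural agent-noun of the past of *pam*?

pamtouwbuv

*pam*: final consonant = /m/, a nasal → -to → *pamto*.
The past-tense form *pamto*: final sound = /o/, a vowel → -uw → *pamtouw*.
The agentive form *pamtouw*: last vowel = /u/, a rounded vowel → -buv → *pamtouwbuv*.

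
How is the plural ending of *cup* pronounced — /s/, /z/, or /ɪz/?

/s/

The stem *cup* ends in a voiceless non-sibilant consonant.
The plural suffix surfaces as /ɪz/ after sibilants, /s/ after other voiceless consonants, and /z/ after other voiced sounds.
So the plural -s on *cup* is pronounced /s/.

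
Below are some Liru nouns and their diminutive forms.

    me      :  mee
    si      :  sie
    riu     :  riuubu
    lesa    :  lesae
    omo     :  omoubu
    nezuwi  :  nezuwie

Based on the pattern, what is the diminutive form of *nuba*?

Looking at the last vowel of each stem: -ubu when the last vowel of the stem is a rounded vowel (*riu*, *omo*); -e when the last vowel of the stem is an unrounded vowel (*me*, *si*, *lesa*, *nezuwi*).
*nuba*: last vowel = /a/, an unrounded vowel → -e → *nubae*.

nubae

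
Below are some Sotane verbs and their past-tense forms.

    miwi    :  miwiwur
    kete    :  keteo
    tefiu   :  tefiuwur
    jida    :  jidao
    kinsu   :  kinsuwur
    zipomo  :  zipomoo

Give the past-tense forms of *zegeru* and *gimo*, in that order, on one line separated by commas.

The pattern is height harmony: -wur when the last vowel of the stem is a high vowel (*miwi*, *tefiu*, *kinsu*); -o when the last vowel of the stem is a non-high vowel (*kete*, *jida*, *zipomo*).
Since the last vowel of *zegeru* is /u/ (a high vowel), it takes -wur, giving *zegeruwur*.
*gimo*: last vowel = /o/, a non-high vowel → -o → *gimoo*.

zegeruwur, gimoo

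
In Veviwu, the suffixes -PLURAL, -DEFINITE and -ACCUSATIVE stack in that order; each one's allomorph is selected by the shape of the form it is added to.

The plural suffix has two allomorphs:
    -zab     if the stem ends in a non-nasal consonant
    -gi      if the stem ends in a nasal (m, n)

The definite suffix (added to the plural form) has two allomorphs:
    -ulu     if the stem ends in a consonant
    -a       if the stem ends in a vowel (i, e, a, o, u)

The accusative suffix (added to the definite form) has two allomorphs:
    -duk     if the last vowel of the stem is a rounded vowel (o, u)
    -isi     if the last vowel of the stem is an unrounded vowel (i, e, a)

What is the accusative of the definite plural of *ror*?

rorzabuluduk

*ror* — final consonant /r/ (non-nasal) → -zab → *rorzab*.
Since the final sound of the plural form *rorzab* is /b/ (a consonant), it takes -ulu, giving *rorzabulu*.
The definite form *rorzabulu* — last vowel /u/ (a rounded vowel) → -duk → *rorzabuluduk*.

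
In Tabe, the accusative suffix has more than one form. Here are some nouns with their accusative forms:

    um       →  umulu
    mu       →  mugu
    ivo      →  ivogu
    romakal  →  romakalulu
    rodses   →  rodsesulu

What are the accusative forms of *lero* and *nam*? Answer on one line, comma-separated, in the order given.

Looking at the final sound of each stem: -ulu when the stem ends in a consonant (*um*, *romakal*, *rodses*); -gu when the stem ends in a vowel (*mu*, *ivo*).
*lero*: final sound = /o/, a vowel → -gu → *lerogu*.
*nam* — final sound /m/ (a consonant) → -ulu → *namulu*.

lerogu, namulu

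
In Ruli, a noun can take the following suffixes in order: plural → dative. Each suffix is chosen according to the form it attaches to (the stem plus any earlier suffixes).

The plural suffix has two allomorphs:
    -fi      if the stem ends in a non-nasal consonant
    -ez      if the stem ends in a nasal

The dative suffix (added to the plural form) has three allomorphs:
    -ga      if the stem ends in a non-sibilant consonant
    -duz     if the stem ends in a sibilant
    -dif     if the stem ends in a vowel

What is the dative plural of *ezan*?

ezanezduz

The final consonant of *ezan* is /n/, which is a nasal, so the plural suffix is -ez, giving *ezanez*.
The plural form *ezanez* — final sound /z/ (a sibilant) → -duz → *ezanezduz*.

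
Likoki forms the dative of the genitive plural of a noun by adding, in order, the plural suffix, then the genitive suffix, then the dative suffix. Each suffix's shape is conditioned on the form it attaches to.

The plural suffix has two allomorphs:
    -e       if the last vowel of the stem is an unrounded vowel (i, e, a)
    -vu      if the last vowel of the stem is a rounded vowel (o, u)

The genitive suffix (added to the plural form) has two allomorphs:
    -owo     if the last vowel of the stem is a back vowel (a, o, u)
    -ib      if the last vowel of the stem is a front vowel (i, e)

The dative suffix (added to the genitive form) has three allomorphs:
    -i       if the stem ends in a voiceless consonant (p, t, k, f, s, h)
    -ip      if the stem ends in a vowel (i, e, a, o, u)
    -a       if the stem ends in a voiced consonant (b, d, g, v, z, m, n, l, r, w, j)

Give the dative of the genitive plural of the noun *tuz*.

Since the last vowel of *tuz* is /u/ (a rounded vowel), it takes -vu, giving *tuzvu*.
The last vowel of the plural form *tuzvu* is /u/, which is a back vowel, so the genitive suffix is -owo, giving *tuzvuowo*.
The final sound of the genitive form *tuzvuowo* is /o/, which is a vowel, so the dative suffix is -ip, giving *tuzvuowoip*.

tuzvuowoip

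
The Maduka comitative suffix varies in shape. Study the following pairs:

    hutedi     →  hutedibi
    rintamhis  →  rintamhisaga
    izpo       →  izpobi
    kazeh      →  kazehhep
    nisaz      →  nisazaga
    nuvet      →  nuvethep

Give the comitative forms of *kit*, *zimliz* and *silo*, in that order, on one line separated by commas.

kithep, zimlizaga, silobi

The pattern is sibilance of the final sound: -aga when the stem ends in a sibilant (*rintamhis*, *nisaz*); -hep when the stem ends in a non-sibilant consonant (*kazeh*, *nuvet*); -bi when the stem ends in a vowel (*hutedi*, *izpo*).
*kit* — final sound /t/ (a non-sibilant consonant) → -hep → *kithep*.
The final sound of *zimliz* is /z/, which is a sibilant, so the suffix is -aga, giving *zimlizaga*.
The final sound of *silo* is /o/, which is a vowel, so the suffix is -bi, giving *silobi*.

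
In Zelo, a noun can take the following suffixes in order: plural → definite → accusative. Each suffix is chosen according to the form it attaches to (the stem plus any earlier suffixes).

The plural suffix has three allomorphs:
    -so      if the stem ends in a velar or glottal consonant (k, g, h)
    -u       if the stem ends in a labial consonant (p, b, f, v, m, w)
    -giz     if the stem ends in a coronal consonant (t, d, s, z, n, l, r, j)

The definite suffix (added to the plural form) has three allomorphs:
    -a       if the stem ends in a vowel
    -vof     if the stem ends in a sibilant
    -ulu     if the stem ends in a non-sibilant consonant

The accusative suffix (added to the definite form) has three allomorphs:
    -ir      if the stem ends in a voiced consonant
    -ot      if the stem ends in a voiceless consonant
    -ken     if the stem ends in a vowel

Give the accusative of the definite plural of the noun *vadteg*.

vadtegsoaken

Since the final consonant of *vadteg* is /g/ (velar/glottal), it takes -so, giving *vadtegso*.
The plural form *vadtegso* — final sound /o/ (a vowel) → -a → *vadtegsoa*.
The definite form *vadtegsoa* — final sound /a/ (a vowel) → -ken → *vadtegsoaken*.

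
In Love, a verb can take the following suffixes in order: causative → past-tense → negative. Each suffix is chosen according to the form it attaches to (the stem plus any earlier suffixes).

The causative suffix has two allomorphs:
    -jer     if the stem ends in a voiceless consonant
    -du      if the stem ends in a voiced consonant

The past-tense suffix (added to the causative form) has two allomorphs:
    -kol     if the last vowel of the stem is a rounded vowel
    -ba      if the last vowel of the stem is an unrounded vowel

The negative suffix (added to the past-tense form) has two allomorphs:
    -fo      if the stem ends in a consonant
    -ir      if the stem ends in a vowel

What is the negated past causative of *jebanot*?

*jebanot*: final consonant = /t/, voiceless → -jer → *jebanotjer*.
The causative form *jebanotjer*: last vowel = /e/, an unrounded vowel → -ba → *jebanotjerba*.
The final sound of the past-tense form *jebanotjerba* is /a/, which is a vowel, so the negative suffix is -ir, giving *jebanotjerbair*.

jebanotjerbair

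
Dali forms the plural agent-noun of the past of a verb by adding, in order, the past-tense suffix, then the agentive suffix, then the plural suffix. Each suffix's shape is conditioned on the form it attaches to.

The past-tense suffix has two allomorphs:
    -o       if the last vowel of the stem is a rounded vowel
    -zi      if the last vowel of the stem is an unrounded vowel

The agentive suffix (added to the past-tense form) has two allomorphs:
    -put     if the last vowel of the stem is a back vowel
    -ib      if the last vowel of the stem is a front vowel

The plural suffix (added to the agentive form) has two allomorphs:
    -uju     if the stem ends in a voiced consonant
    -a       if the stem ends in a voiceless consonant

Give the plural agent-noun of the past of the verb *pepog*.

pepogoputa

*pepog*: last vowel = /o/, a rounded vowel → -o → *pepogo*.
Since the last vowel of the past-tense form *pepogo* is /o/ (a back vowel), it takes -put, giving *pepogoput*.
The agentive form *pepogoput*: final consonant = /t/, voiceless → -a → *pepogoputa*.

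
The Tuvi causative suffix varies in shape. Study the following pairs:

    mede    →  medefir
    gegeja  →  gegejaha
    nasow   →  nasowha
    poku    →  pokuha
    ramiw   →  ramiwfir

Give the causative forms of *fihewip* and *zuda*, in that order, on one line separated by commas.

The alternation tracks the last vowel of the stem — -fir when the last vowel of the stem is a front vowel (*mede*, *ramiw*); -ha when the last vowel of the stem is a back vowel (*gegeja*, *nasow*, *poku*).
The last vowel of *fihewip* is /i/, which is a front vowel, so the suffix is -fir, giving *fihewipfir*.
*zuda*: last vowel = /a/, a back vowel → -ha → *zudaha*.

fihewipfir, zudaha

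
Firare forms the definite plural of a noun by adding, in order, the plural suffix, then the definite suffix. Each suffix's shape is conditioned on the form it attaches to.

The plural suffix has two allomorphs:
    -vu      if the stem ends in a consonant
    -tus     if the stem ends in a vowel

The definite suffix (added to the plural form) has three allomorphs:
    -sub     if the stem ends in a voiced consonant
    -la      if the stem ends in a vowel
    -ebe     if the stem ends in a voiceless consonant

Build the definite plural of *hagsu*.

hagsutusebe

*hagsu*: final sound = /u/, a vowel → -tus → *hagsutus*.
The plural form *hagsutus* — final sound /s/ (a voiceless consonant) → -ebe → *hagsutusebe*.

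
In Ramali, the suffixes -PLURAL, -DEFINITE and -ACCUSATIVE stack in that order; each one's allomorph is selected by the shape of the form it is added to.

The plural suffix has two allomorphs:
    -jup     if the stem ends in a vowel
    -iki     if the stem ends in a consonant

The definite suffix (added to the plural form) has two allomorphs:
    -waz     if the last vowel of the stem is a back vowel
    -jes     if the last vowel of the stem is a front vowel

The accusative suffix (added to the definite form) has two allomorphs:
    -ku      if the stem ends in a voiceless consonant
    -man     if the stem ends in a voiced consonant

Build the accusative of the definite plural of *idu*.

idujupwazman

Since the final sound of *idu* is /u/ (a vowel), it takes -jup, giving *idujup*.
The plural form *idujup* — last vowel /u/ (a back vowel) → -waz → *idujupwaz*.
The definite form *idujupwaz* — final consonant /z/ (voiced) → -man → *idujupwazman*.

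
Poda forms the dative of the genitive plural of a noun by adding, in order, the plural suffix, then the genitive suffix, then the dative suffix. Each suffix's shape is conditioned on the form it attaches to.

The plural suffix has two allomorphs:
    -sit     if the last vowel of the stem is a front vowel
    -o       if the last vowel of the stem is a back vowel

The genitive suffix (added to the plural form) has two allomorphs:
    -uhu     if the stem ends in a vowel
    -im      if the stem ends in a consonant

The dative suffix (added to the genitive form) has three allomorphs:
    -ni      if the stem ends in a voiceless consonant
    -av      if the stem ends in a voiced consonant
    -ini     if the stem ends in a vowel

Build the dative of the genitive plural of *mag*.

*mag* — last vowel /a/ (a back vowel) → -o → *mago*.
Since the final sound of the plural form *mago* is /o/ (a vowel), it takes -uhu, giving *magouhu*.
Since the final sound of the genitive form *magouhu* is /u/ (a vowel), it takes -ini, giving *magouhuini*.

magouhuini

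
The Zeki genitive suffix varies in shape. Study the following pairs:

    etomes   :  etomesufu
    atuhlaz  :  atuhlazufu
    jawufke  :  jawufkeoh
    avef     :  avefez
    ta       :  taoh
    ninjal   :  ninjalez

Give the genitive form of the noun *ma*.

The pattern is sibilance of the final sound: -ufu when the stem ends in a sibilant (*etomes*, *atuhlaz*); -ez when the stem ends in a non-sibilant consonant (*avef*, *ninjal*); -oh when the stem ends in a vowel (*jawufke*, *ta*).
Since the final sound of *ma* is /a/ (a vowel), it takes -oh, giving *maoh*.

maoh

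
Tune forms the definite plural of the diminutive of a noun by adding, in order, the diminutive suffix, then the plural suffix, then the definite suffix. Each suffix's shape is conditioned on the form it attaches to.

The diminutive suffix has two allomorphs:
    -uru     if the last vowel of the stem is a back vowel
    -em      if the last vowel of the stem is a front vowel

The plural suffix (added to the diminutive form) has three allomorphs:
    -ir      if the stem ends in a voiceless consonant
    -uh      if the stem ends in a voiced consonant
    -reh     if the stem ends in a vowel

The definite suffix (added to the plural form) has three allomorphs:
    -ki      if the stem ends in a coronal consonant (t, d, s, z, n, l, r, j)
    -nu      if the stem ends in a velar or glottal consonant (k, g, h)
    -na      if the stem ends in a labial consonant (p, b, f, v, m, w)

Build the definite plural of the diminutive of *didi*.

*didi* — last vowel /i/ (a front vowel) → -em → *didiem*.
Since the final sound of the diminutive form *didiem* is /m/ (a voiced consonant), it takes -uh, giving *didiemuh*.
The plural form *didiemuh* — final consonant /h/ (velar/glottal) → -nu → *didiemuhnu*.

didiemuhnu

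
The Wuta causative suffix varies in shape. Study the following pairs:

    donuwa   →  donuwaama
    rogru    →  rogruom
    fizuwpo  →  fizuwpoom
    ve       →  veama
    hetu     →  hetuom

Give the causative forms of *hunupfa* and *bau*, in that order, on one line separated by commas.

The pattern is rounding harmony: -om when the last vowel of the stem is a rounded vowel (*rogru*, *fizuwpo*, *hetu*); -ama when the last vowel of the stem is an unrounded vowel (*donuwa*, *ve*).
*hunupfa*: last vowel = /a/, an unrounded vowel → -ama → *hunupfaama*.
*bau* — last vowel /u/ (a rounded vowel) → -om → *bauom*.

hunupfaama, bauom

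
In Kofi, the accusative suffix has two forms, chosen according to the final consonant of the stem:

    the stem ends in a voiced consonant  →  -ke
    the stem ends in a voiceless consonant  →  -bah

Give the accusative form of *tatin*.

Since the final consonant of *tatin* is /n/ (voiced), it takes -ke, giving *tatinke*.

tatinke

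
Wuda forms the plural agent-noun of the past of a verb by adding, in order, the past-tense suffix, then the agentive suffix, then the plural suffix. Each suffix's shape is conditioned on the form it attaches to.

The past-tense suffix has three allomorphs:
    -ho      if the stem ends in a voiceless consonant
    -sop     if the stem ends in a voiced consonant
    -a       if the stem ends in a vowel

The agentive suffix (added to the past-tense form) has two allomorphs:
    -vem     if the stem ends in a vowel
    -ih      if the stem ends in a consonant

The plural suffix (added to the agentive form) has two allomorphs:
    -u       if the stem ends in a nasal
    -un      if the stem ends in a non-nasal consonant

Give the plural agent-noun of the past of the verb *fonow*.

fonowsopihun

*fonow*: final sound = /w/, a voiced consonant → -sop → *fonowsop*.
The final sound of the past-tense form *fonowsop* is /p/, which is a consonant, so the agentive suffix is -ih, giving *fonowsopih*.
The agentive form *fonowsopih* — final consonant /h/ (non-nasal) → -un → *fonowsopihun*.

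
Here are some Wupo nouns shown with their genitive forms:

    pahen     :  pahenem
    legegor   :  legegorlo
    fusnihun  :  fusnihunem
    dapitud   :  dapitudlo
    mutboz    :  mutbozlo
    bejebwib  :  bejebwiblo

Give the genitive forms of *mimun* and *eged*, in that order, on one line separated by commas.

The alternation tracks the final consonant of the stem — -em when the stem ends in a nasal (*pahen*, *fusnihun*); -lo when the stem ends in a non-nasal consonant (*legegor*, *dapitud*, *mutboz*, *bejebwib*).
*mimun*: final consonant = /n/, a nasal → -em → *mimunem*.
The final consonant of *eged* is /d/, which is non-nasal, so the suffix is -lo, giving *egedlo*.

mimunem, egedlo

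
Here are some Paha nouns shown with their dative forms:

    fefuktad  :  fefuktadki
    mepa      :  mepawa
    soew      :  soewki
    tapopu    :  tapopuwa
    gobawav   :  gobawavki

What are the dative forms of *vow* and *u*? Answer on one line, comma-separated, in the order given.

The alternation tracks the final sound of the stem — -ki when the stem ends in a consonant (*fefuktad*, *soew*, *gobawav*); -wa when the stem ends in a vowel (*mepa*, *tapopu*).
The final sound of *vow* is /w/, which is a consonant, so the suffix is -ki, giving *vowki*.
*u* — final sound /u/ (a vowel) → -wa → *uwa*.

vowki, uwa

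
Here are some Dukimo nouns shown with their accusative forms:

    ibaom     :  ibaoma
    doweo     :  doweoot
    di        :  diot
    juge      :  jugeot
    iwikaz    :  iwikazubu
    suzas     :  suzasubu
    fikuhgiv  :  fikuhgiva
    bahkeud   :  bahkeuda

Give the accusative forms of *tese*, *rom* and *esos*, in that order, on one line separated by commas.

teseot, roma, esosubu

The alternation tracks the final sound of the stem — -ubu when the stem ends in a sibilant (*iwikaz*, *suzas*); -a when the stem ends in a non-sibilant consonant (*ibaom*, *fikuhgiv*, *bahkeud*); -ot when the stem ends in a vowel (*doweo*, *di*, *juge*).
*tese*: final sound = /e/, a vowel → -ot → *teseot*.
Since the final sound of *rom* is /m/ (a non-sibilant consonant), it takes -a, giving *roma*.
Since the final sound of *esos* is /s/ (a sibilant), it takes -ubu, giving *esosubu*.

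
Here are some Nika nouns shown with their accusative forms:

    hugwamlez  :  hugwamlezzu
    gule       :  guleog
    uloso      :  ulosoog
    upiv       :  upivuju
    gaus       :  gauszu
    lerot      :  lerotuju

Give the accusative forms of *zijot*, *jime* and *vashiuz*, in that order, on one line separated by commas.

zijotuju, jimeog, vashiuzzu

The pattern is sibilance of the final sound: -zu when the stem ends in a sibilant (*hugwamlez*, *gaus*); -uju when the stem ends in a non-sibilant consonant (*upiv*, *lerot*); -og when the stem ends in a vowel (*gule*, *uloso*).
*zijot*: final sound = /t/, a non-sibilant consonant → -uju → *zijotuju*.
*jime*: final sound = /e/, a vowel → -og → *jimeog*.
The final sound of *vashiuz* is /z/, which is a sibilant, so the suffix is -zu, giving *vashiuzzu*.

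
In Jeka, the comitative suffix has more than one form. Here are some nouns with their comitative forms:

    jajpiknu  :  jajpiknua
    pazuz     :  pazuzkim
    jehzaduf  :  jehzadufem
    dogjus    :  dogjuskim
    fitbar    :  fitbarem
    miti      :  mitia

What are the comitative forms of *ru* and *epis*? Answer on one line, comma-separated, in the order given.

rua, episkim

Looking at the final sound of each stem: -kim when the stem ends in a sibilant (*pazuz*, *dogjus*); -em when the stem ends in a non-sibilant consonant (*jehzaduf*, *fitbar*); -a when the stem ends in a vowel (*jajpiknu*, *miti*).
The final sound of *ru* is /u/, which is a vowel, so the suffix is -a, giving *rua*.
*epis*: final sound = /s/, a sibilant → -kim → *episkim*.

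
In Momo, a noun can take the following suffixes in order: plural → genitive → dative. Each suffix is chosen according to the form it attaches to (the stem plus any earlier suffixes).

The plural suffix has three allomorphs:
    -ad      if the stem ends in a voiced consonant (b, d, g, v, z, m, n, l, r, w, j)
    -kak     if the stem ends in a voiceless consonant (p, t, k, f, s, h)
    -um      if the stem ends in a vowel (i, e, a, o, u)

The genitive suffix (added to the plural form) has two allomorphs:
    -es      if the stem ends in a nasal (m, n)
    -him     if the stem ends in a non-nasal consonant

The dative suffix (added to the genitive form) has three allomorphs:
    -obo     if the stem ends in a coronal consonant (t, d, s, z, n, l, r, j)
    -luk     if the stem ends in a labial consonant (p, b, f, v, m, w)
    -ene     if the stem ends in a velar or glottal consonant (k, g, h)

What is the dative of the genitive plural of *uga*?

ugaumesobo

*uga* — final sound /a/ (a vowel) → -um → *ugaum*.
Since the final consonant of the plural form *ugaum* is /m/ (a nasal), it takes -es, giving *ugaumes*.
The genitive form *ugaumes* — final consonant /s/ (coronal) → -obo → *ugaumesobo*.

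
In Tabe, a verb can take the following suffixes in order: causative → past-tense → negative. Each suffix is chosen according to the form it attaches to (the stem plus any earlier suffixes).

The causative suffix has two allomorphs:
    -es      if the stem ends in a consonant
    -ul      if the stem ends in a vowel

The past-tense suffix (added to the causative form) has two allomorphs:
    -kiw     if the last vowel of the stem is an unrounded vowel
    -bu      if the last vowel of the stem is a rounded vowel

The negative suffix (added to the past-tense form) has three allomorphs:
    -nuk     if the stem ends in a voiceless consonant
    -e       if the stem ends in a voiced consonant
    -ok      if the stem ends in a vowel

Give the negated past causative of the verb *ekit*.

*ekit* — final sound /t/ (a consonant) → -es → *ekites*.
Since the last vowel of the causative form *ekites* is /e/ (an unrounded vowel), it takes -kiw, giving *ekiteskiw*.
The past-tense form *ekiteskiw* — final sound /w/ (a voiced consonant) → -e → *ekiteskiwe*.

ekiteskiwe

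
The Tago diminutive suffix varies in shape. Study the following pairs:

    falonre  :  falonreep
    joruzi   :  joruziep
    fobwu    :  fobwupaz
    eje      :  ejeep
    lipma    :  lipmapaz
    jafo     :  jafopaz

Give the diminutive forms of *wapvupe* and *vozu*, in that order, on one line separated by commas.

wapvupeep, vozupaz

The alternation tracks the last vowel of the stem — -ep when the last vowel of the stem is a front vowel (*falonre*, *joruzi*, *eje*); -paz when the last vowel of the stem is a back vowel (*fobwu*, *lipma*, *jafo*).
*wapvupe*: last vowel = /e/, a front vowel → -ep → *wapvupeep*.
The last vowel of *vozu* is /u/, which is a back vowel, so the suffix is -paz, giving *vozupaz*.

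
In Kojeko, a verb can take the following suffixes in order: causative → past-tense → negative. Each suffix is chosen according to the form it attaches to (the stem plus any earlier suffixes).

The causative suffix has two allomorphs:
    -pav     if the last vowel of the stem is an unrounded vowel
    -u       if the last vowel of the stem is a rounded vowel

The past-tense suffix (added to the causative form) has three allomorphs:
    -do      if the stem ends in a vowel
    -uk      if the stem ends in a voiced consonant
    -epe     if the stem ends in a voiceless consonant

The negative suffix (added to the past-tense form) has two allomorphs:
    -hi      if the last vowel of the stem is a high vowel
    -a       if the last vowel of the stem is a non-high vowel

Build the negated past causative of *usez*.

usezpavukhi

*usez*: last vowel = /e/, an unrounded vowel → -pav → *usezpav*.
The causative form *usezpav* — final sound /v/ (a voiced consonant) → -uk → *usezpavuk*.
The past-tense form *usezpavuk*: last vowel = /u/, a high vowel → -hi → *usezpavukhi*.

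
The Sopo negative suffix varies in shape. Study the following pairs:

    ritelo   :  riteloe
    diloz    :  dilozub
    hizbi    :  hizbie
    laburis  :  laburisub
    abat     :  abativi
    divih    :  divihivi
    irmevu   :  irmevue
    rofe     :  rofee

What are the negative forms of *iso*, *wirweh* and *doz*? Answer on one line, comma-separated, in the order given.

isoe, wirwehivi, dozub

The alternation tracks the final sound of the stem — -ub when the stem ends in a sibilant (*diloz*, *laburis*); -ivi when the stem ends in a non-sibilant consonant (*abat*, *divih*); -e when the stem ends in a vowel (*ritelo*, *hizbi*, *irmevu*, *rofe*).
*iso* — final sound /o/ (a vowel) → -e → *isoe*.
*wirweh* — final sound /h/ (a non-sibilant consonant) → -ivi → *wirwehivi*.
*doz*: final sound = /z/, a sibilant → -ub → *dozub*.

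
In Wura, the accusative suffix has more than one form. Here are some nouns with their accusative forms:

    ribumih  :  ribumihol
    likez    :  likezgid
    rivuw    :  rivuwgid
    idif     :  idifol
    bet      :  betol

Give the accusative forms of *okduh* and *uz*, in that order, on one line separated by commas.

The suffix is conditioned by the final consonant: -ol when the stem ends in a voiceless consonant (*ribumih*, *idif*, *bet*); -gid when the stem ends in a voiced consonant (*likez*, *rivuw*).
*okduh* — final consonant /h/ (voiceless) → -ol → *okduhol*.
*uz* — final consonant /z/ (voiced) → -gid → *uzgid*.

okduhol, uzgid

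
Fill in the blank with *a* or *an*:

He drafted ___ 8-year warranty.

The indefinite article is chosen by the initial *sound* of the following word, not its spelling.
The number *8* is spoken "eight", beginning with /eɪt/ — a vowel sound.
So the article is *an*: He drafted an 8-year warranty.

an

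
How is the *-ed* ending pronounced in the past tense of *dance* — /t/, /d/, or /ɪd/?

/t/

The stem *dance* ends in a voiceless consonant other than /t/.
The -ed suffix is realized as /ɪd/ after /t, d/; as /t/ after other voiceless consonants; and as /d/ after other voiced sounds.
So -ed on *dance* is pronounced /t/.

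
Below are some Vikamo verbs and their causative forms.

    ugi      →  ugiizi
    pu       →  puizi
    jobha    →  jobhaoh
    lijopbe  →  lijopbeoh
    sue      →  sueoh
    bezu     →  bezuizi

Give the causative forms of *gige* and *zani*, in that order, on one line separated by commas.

Looking at the last vowel of each stem: -izi when the last vowel of the stem is a high vowel (*ugi*, *pu*, *bezu*); -oh when the last vowel of the stem is a non-high vowel (*jobha*, *lijopbe*, *sue*).
*gige* — last vowel /e/ (a non-high vowel) → -oh → *gigeoh*.
The last vowel of *zani* is /i/, which is a high vowel, so the suffix is -izi, giving *zaniizi*.

gigeoh, zaniizi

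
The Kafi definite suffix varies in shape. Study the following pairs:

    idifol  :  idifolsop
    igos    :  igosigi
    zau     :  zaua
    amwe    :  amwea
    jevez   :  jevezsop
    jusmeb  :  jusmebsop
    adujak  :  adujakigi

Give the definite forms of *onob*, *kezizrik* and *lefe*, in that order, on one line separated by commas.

The alternation tracks the final sound of the stem — -igi when the stem ends in a voiceless consonant (*igos*, *adujak*); -sop when the stem ends in a voiced consonant (*idifol*, *jevez*, *jusmeb*); -a when the stem ends in a vowel (*zau*, *amwe*).
Since the final sound of *onob* is /b/ (a voiced consonant), it takes -sop, giving *onobsop*.
*kezizrik*: final sound = /k/, a voiceless consonant → -igi → *kezizrikigi*.
*lefe*: final sound = /e/, a vowel → -a → *lefea*.

onobsop, kezizrikigi, lefea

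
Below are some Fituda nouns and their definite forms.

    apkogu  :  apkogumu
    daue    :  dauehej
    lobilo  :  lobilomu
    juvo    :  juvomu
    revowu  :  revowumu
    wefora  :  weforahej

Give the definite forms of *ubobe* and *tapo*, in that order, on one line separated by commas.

ubobehej, tapomu

The alternation tracks the last vowel of the stem — -mu when the last vowel of the stem is a rounded vowel (*apkogu*, *lobilo*, *juvo*, *revowu*); -hej when the last vowel of the stem is an unrounded vowel (*daue*, *wefora*).
The last vowel of *ubobe* is /e/, which is an unrounded vowel, so the suffix is -hej, giving *ubobehej*.
Since the last vowel of *tapo* is /o/ (a rounded vowel), it takes -mu, giving *tapomu*.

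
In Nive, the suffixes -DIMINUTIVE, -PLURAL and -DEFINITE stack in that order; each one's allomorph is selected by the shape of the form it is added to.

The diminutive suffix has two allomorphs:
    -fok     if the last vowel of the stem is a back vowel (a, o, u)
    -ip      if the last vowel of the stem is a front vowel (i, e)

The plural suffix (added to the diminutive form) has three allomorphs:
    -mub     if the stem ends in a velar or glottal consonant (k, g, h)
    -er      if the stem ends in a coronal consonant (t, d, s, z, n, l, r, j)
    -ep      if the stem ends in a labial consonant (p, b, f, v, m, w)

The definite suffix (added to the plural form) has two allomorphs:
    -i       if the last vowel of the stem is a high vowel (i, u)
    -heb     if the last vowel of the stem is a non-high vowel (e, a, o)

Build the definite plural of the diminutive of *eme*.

*eme*: last vowel = /e/, a front vowel → -ip → *emeip*.
The diminutive form *emeip* — final consonant /p/ (labial) → -ep → *emeipep*.
The last vowel of the plural form *emeipep* is /e/, which is a non-high vowel, so the definite suffix is -heb, giving *emeipepheb*.

emeipepheb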